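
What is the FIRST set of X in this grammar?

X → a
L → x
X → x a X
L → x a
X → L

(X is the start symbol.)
FIRST sets of the other non-terminals involved (by the same procedure, iterated to a fixed point):
  FIRST(L) = { 'x' }

From X → a:
  - a is a terminal: add 'a' and stop
From X → x a X:
  - x is a terminal: add 'x' and stop
From X → L:
  - L is a non-terminal: add FIRST(L) \ {ε} = { 'x' }
    L is not nullable, so stop

Collecting: FIRST(X) = { 'a', 'x' }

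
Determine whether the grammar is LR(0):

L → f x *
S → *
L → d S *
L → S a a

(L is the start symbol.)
Yes, the grammar is LR(0)

A grammar is LR(0) if no state in the canonical LR(0) collection has:
  - both a shift item (dot before a terminal) and a complete item (shift-reduce conflict), or
  - two or more complete items (reduce-reduce conflict; the accept item [L' → L .] counts as a complete item here).

Augment with L' → L and build the canonical LR(0) collection (I0 = CLOSURE({[L' → . L]}), then GOTO on every symbol after a dot until no new states appear). It has 12 states:
  I0: { [L → . S a a], [L → . d S *], [L → . f x *], [L' → . L], [S → . *] }  — shift
  I1: { [S → * .] }  — reduce
  I2: { [L' → L .] }  — accept
  I3: { [L → S . a a] }  — shift
  I4: { [L → d . S *], [S → . *] }  — shift
  I5: { [L → f . x *] }  — shift
  I6: { [L → f x . *] }  — shift
  I7: { [L → f x * .] }  — reduce
  I8: { [L → d S . *] }  — shift
  I9: { [L → d S * .] }  — reduce
  I10: { [L → S a . a] }  — shift
  I11: { [L → S a a .] }  — reduce

Every state is either a pure shift/goto state or contains exactly one complete item and nothing to shift — no conflicts. The grammar is LR(0).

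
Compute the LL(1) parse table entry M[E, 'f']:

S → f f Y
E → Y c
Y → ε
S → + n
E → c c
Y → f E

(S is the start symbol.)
To find M[E, 'f'], we find productions for E where 'f' is in the predict set (PREDICT(N → α) = (FIRST(α) \ {ε}) ∪ (FOLLOW(N) if α ⇒* ε)).

Relevant sets:
  FIRST(Y) = { 'f', ε }

E → Y c: PREDICT = { 'c', 'f' }
  'f' is in predict set, so this production goes in M[E, 'f']
E → c c: PREDICT = { 'c' }

M[E, 'f'] = E → Y c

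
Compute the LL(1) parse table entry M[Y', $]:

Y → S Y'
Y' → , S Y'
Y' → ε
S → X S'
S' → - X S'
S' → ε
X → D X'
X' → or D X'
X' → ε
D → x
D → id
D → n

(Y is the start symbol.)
To find M[Y', $], we find productions for Y' where $ is in the predict set (PREDICT(N → α) = (FIRST(α) \ {ε}) ∪ (FOLLOW(N) if α ⇒* ε)).

Relevant sets:
  FOLLOW(Y') = { $ }

Y' → , S Y': PREDICT = { ',' }
Y' → ε: PREDICT = { $ }
  $ is in predict set, so this production goes in M[Y', $]

M[Y', $] = Y' → ε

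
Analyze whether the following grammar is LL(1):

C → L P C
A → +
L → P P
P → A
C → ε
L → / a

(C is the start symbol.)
Yes, the grammar is LL(1).

Relevant sets:
  FIRST(L) = { '+', '/' }
  FIRST(P) = { '+' }
  FOLLOW(C) = { $ }

For C:
  PREDICT(C → L P C) = { '+', '/' }
  PREDICT(C → ε) = { $ }
For L:
  PREDICT(L → P P) = { '+' }
  PREDICT(L → '/' a) = { '/' }
A, P have a single production, so nothing to check there.

All predict sets are disjoint. The grammar IS LL(1).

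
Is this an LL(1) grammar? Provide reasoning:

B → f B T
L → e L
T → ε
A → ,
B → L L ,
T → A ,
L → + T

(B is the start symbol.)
Relevant sets:
  FIRST(L) = { '+', 'e' }
  FIRST(A) = { ',' }
  FOLLOW(T) = { $, '+', ',', 'e' }

For B:
  PREDICT(B → f B T) = { 'f' }
  PREDICT(B → L L ',') = { '+', 'e' }
For L:
  PREDICT(L → e L) = { 'e' }
  PREDICT(L → '+' T) = { '+' }
For T:
  PREDICT(T → ε) = { $, '+', ',', 'e' }
  PREDICT(T → A ',') = { ',' }
A has a single production, so nothing to check there.

Conflict found: Predict set conflict for T: { ',' }
The grammar is NOT LL(1).

Answer: No. Predict set conflict for T: { ',' }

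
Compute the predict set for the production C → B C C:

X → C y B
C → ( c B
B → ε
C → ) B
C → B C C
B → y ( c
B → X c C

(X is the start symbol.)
PREDICT(C → B C C) = (FIRST(RHS) \ {ε}) ∪ (FOLLOW(C) if ε ∈ FIRST(RHS), i.e. RHS ⇒* ε)
FIRST(B) = { '(', ')', 'y', ε }
FIRST(C) = { '(', ')', 'y' }
FIRST(B C C) = { '(', ')', 'y' }
ε ∉ FIRST(B C C), so FOLLOW(C) is not added.
PREDICT(C → B C C) = { '(', ')', 'y' }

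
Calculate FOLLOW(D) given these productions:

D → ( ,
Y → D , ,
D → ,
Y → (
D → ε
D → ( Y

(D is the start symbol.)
{ $, ',' }

To compute FOLLOW(D), find every occurrence of D on a right-hand side N → α D β: add FIRST(β) \ {ε}, and if β is empty or nullable also add FOLLOW(N). Iterate to a fixed point.

D is the start symbol, so $ ∈ FOLLOW(D).
In Y → D , ,: D is followed by ',' ',', add FIRST(',' ',') \ {ε} = { ',' }

Taking the union: FOLLOW(D) = { $, ',' }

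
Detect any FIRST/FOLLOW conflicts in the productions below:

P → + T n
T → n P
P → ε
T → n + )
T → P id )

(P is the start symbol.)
No FIRST/FOLLOW conflicts.

A FIRST/FOLLOW conflict occurs when a non-terminal N has a nullable alternative N → β (β ⇒* ε) and another alternative N → α with FIRST(α) ∩ FOLLOW(N) ≠ ∅: on such a lookahead the parser cannot decide between expanding α and letting N vanish via β.

Nullable non-terminals: P.

P: nullable alternative(s) P → ε; FOLLOW(P) = { $, 'id', 'n' }
  P → + T n: FIRST \ {ε} = { '+' } — disjoint from FOLLOW(P)
  P → ε: FIRST \ {ε} = { } — this is the only nullable alternative, skip

T has no nullable alternative, so no FIRST/FOLLOW check is needed there.

No FIRST/FOLLOW conflicts found.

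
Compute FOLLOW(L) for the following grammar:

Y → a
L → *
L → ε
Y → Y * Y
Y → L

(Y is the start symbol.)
To compute FOLLOW(L), find every occurrence of L on a right-hand side N → α L β: add FIRST(β) \ {ε}, and if β is empty or nullable also add FOLLOW(N). Iterate to a fixed point.

In Y → L: L is at the end, add FOLLOW(Y)

The FOLLOW sets referred to above (computed the same way, to a fixed point):
  FOLLOW(Y) = { $, '*' }

Taking the union: FOLLOW(L) = { $, '*' }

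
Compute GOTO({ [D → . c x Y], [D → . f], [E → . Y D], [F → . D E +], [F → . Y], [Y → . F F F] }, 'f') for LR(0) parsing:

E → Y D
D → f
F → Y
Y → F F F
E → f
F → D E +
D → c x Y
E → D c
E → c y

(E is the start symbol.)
GOTO(I, 'f') = CLOSURE({ [A → αX.β] : [A → α.Xβ] ∈ I, X = 'f' })

Items with dot before 'f', with the dot advanced:
  [D → . f] → [D → f .]
Closure adds nothing (no advanced item has the dot before a non-terminal).

GOTO = { [D → f .] }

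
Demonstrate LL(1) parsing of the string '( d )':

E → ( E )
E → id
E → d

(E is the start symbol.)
LL(1) parsing maintains a stack (initially the start symbol over $) and the input. At each step: if the stack top is a terminal, match it against the current input token; if it is a non-terminal N, replace it with the RHS of M[N, lookahead] (the unique production whose predict set contains the lookahead).

Stack is shown with the top on the left.

Stack    Input    Action
------------------------
E $      ( d ) $  output E → ( E )
( E ) $  ( d ) $  match '('
E ) $    d ) $    output E → d
d ) $    d ) $    match 'd'
) $      ) $      match ')'
$        $        accept

The string is accepted.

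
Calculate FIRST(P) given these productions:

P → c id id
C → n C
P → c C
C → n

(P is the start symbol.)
{ 'c' }

To compute FIRST(P), examine every production with P on the left-hand side, reading each right-hand side left to right until a non-nullable symbol is reached.

From P → c id id:
  - c is a terminal: add 'c' and stop
From P → c C:
  - c is a terminal: add 'c' and stop

Collecting: FIRST(P) = { 'c' }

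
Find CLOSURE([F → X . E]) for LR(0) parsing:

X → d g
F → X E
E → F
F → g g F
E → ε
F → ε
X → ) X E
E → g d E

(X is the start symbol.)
{ [E → . F], [E → . g d E], [E → .], [F → . X E], [F → . g g F], [F → .], [F → X . E], [X → . ) X E], [X → . d g] }

Start with: [F → X . E]
  [F → X . E] has the dot before E: add [E → . F], [E → .], [E → . g d E]
  [E → . F] has the dot before F: add [F → . X E], [F → . g g F], [F → .]
  [F → . X E] has the dot before X: add [X → . d g], [X → . ) X E]
No further items can be added.

CLOSURE = { [E → . F], [E → . g d E], [E → .], [F → . X E], [F → . g g F], [F → .], [F → X . E], [X → . ) X E], [X → . d g] }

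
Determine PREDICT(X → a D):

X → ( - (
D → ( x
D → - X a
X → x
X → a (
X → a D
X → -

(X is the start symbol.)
PREDICT(X → a D) = (FIRST(RHS) \ {ε}) ∪ (FOLLOW(X) if ε ∈ FIRST(RHS), i.e. RHS ⇒* ε)
FIRST(a D) = { 'a' }
ε ∉ FIRST(a D), so FOLLOW(X) is not added.
PREDICT(X → a D) = { 'a' }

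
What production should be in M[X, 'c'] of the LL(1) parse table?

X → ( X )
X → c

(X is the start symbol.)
X → c

To find M[X, 'c'], we find productions for X where 'c' is in the predict set (PREDICT(N → α) = (FIRST(α) \ {ε}) ∪ (FOLLOW(N) if α ⇒* ε)).

X → ( X ): PREDICT = { '(' }
X → c: PREDICT = { 'c' }
  'c' is in predict set, so this production goes in M[X, 'c']

M[X, 'c'] = X → c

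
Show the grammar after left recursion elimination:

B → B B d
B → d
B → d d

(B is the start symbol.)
B is directly left-recursive. The standard transformation for
  A → A α₁ | ... | A α_m | β₁ | ... | β_n
is
  A  → β₁ A' | ... | β_n A'
  A' → α₁ A' | ... | α_m A' | ε

B → d becomes B → d B'
B → d d becomes B → d d B'
B → B B d becomes B' → B d B'
Add B' → ε

Resulting grammar:
B → d B'
B → d d B'
B' → B d B'
B' → ε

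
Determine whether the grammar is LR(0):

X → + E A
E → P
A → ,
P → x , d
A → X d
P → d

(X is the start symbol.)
Yes, the grammar is LR(0)

Augment with X' → X and build the canonical LR(0) collection (I0 = CLOSURE({[X' → . X]}), then GOTO on every symbol after a dot until no new states appear). It has 13 states:
  I0: { [X → . + E A], [X' → . X] }  — shift
  I1: { [E → . P], [P → . d], [P → . x , d], [X → + . E A] }  — shift
  I2: { [X' → X .] }  — accept
  I3: { [A → . ,], [A → . X d], [X → + E . A], [X → . + E A] }  — shift
  I4: { [E → P .] }  — reduce
  I5: { [P → d .] }  — reduce
  I6: { [P → x . , d] }  — shift
  I7: { [P → x , . d] }  — shift
  I8: { [P → x , d .] }  — reduce
  I9: { [A → , .] }  — reduce
  I10: { [X → + E A .] }  — reduce
  I11: { [A → X . d] }  — shift
  I12: { [A → X d .] }  — reduce

Every state is either a pure shift/goto state or contains exactly one complete item and nothing to shift — no conflicts. The grammar is LR(0).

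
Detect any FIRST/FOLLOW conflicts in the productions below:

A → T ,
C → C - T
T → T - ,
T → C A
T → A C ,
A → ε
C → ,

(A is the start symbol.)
Yes. A → T ',' with FOLLOW(A) on { ',' }

A FIRST/FOLLOW conflict occurs when a non-terminal N has a nullable alternative N → β (β ⇒* ε) and another alternative N → α with FIRST(α) ∩ FOLLOW(N) ≠ ∅: on such a lookahead the parser cannot decide between expanding α and letting N vanish via β.

Nullable non-terminals: A.
FIRST sets used below: FIRST(T) = { ',' }

A: nullable alternative(s) A → ε; FOLLOW(A) = { $, ',', '-' }
  A → T ,: FIRST \ {ε} = { ',' } — overlaps FOLLOW(A) on { ',' }: CONFLICT
  A → ε: FIRST \ {ε} = { } — this is the only nullable alternative, skip

C, T have no nullable alternative, so no FIRST/FOLLOW check is needed there.

So the grammar has 1 FIRST/FOLLOW conflict (marked CONFLICT above).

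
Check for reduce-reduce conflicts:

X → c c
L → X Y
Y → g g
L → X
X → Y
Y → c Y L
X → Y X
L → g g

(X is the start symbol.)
Yes — I12: [L → g g .] vs [Y → g g .]

A reduce-reduce conflict occurs when an LR(0) state has two complete items [A → α .] and [B → β .] — both call for a reduction, and with no lookahead the parser cannot choose between them.

Augment with X' → X and build the canonical LR(0) collection (I0 = CLOSURE({[X' → . X]}), then GOTO on every symbol after a dot until no new states appear). It has 15 states:
  I0: { [X → . Y X], [X → . Y], [X → . c c], [X' → . X], [Y → . c Y L], [Y → . g g] }  — shift
  I1: { [X' → X .] }  — accept
  I2: { [X → . Y X], [X → . Y], [X → . c c], [X → Y . X], [X → Y .], [Y → . c Y L], [Y → . g g] }  — shift, reduce
  I3: { [X → c . c], [Y → . c Y L], [Y → . g g], [Y → c . Y L] }  — shift
  I4: { [Y → g . g] }  — shift
  I5: { [Y → g g .] }  — reduce
  I6: { [L → . X Y], [L → . X], [L → . g g], [X → . Y X], [X → . Y], [X → . c c], [Y → . c Y L], [Y → . g g], [Y → c Y . L] }  — shift
  I7: { [X → c c .], [Y → . c Y L], [Y → . g g], [Y → c . Y L] }  — shift, reduce
  I8: { [Y → . c Y L], [Y → . g g], [Y → c . Y L] }  — shift
  I9: { [Y → c Y L .] }  — reduce
  I10: { [L → X . Y], [L → X .], [Y → . c Y L], [Y → . g g] }  — shift, reduce
  I11: { [L → g . g], [Y → g . g] }  — shift
  I12: { [L → g g .], [Y → g g .] }  — 2 reduces
  I13: { [L → X Y .] }  — reduce
  I14: { [X → Y X .] }  — reduce

I12 contains complete items [L → g g .], [Y → g g .] — reduce-reduce conflict.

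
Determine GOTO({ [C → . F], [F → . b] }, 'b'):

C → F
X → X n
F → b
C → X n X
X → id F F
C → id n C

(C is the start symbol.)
GOTO(I, 'b') = CLOSURE({ [A → αX.β] : [A → α.Xβ] ∈ I, X = 'b' })

Items with dot before 'b', with the dot advanced:
  [F → . b] → [F → b .]
Closure adds nothing (no advanced item has the dot before a non-terminal).

GOTO = { [F → b .] }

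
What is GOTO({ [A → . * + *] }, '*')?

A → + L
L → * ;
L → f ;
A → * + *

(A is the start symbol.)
{ [A → * . + *] }

GOTO(I, '*') = CLOSURE({ [A → αX.β] : [A → α.Xβ] ∈ I, X = '*' })

Items with dot before '*', with the dot advanced:
  [A → . * + *] → [A → * . + *]
Closure adds nothing (no advanced item has the dot before a non-terminal).

GOTO = { [A → * . + *] }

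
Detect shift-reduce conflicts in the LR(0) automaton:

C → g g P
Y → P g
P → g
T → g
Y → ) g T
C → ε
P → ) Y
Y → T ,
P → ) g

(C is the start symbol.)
Augment with C' → C and build the canonical LR(0) collection (I0 = CLOSURE({[C' → . C]}), then GOTO on every symbol after a dot until no new states appear). It has 17 states:
  I0: { [C → . g g P], [C → .], [C' → . C] }  — shift, reduce
  I1: { [C' → C .] }  — accept
  I2: { [C → g . g P] }  — shift
  I3: { [C → g g . P], [P → . ) Y], [P → . ) g], [P → . g] }  — shift
  I4: { [P → ) . Y], [P → ) . g], [P → . ) Y], [P → . ) g], [P → . g], [T → . g], [Y → . ) g T], [Y → . P g], [Y → . T ,] }  — shift
  I5: { [C → g g P .] }  — reduce
  I6: { [P → g .] }  — reduce
  I7: { [P → ) . Y], [P → ) . g], [P → . ) Y], [P → . ) g], [P → . g], [T → . g], [Y → ) . g T], [Y → . ) g T], [Y → . P g], [Y → . T ,] }  — shift
  I8: { [Y → P . g] }  — shift
  I9: { [Y → T . ,] }  — shift
  I10: { [P → ) Y .] }  — reduce
  I11: { [P → ) g .], [P → g .], [T → g .] }  — 3 reduces
  I12: { [Y → T , .] }  — reduce
  I13: { [Y → P g .] }  — reduce
  I14: { [P → ) g .], [P → g .], [T → . g], [T → g .], [Y → ) g . T] }  — shift, 3 reduces
  I15: { [Y → ) g T .] }  — reduce
  I16: { [T → g .] }  — reduce

I0 contains reduce item [C → .] and shift item [C → . g g P] — shift-reduce conflict.
I14 contains reduce items [P → ) g .], [P → g .], [T → g .] and shift item [T → . g] — shift-reduce conflict.

Answer: Yes — I0: [C → .] vs [C → . g g P]; I14: [P → ) g .] vs [T → . g]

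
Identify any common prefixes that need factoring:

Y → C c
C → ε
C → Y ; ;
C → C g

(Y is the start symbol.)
Left-factoring is needed when two productions for the same non-terminal
share a common prefix on the right-hand side.

Productions for C:
  C → ε
  C → Y ; ;
  C → C g

No common prefixes found.

Answer: No, left-factoring is not needed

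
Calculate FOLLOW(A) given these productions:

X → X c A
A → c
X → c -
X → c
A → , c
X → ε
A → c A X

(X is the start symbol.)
In X → X c A: A is at the end, add FOLLOW(X)
In A → c A X: A is followed by X, add FIRST(X) \ {ε} = { 'c' }
  X is nullable, so FOLLOW(A) is also included — that is the set being defined, nothing new

The FOLLOW sets referred to above (computed the same way, to a fixed point):
  FOLLOW(X) = { $, 'c' }

Taking the union: FOLLOW(A) = { $, 'c' }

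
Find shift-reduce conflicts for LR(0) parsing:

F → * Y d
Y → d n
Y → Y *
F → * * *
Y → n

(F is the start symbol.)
A shift-reduce conflict occurs when an LR(0) state has both:
  - a complete (reduce) item [A → α .] (dot at the end), and
  - a shift item [B → β . c γ] (dot before a terminal).

Augment with F' → F and build the canonical LR(0) collection (I0 = CLOSURE({[F' → . F]}), then GOTO on every symbol after a dot until no new states appear). It has 11 states:
  I0: { [F → . * * *], [F → . * Y d], [F' → . F] }  — shift
  I1: { [F → * . * *], [F → * . Y d], [Y → . Y *], [Y → . d n], [Y → . n] }  — shift
  I2: { [F' → F .] }  — accept
  I3: { [F → * * . *] }  — shift
  I4: { [F → * Y . d], [Y → Y . *] }  — shift
  I5: { [Y → d . n] }  — shift
  I6: { [Y → n .] }  — reduce
  I7: { [Y → d n .] }  — reduce
  I8: { [Y → Y * .] }  — reduce
  I9: { [F → * Y d .] }  — reduce
  I10: { [F → * * * .] }  — reduce

No state contains both a complete item and a shift item.

Answer: No shift-reduce conflicts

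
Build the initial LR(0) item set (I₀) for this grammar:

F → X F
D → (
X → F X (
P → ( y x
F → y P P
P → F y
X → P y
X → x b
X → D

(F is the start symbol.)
{ [D → . (], [F → . X F], [F → . y P P], [F' → . F], [P → . ( y x], [P → . F y], [X → . D], [X → . F X (], [X → . P y], [X → . x b] }

First, augment the grammar with F' → F
I₀ = CLOSURE({ [F' → . F] }):
  [F' → . F] has the dot before F: add [F → . X F], [F → . y P P]
  [F → . X F] has the dot before X: add [X → . F X (], [X → . P y], [X → . x b], [X → . D]
  [X → . P y] has the dot before P: add [P → . ( y x], [P → . F y]
  [X → . D] has the dot before D: add [D → . (]
No further items can be added.

I₀ = { [D → . (], [F → . X F], [F → . y P P], [F' → . F], [P → . ( y x], [P → . F y], [X → . D], [X → . F X (], [X → . P y], [X → . x b] }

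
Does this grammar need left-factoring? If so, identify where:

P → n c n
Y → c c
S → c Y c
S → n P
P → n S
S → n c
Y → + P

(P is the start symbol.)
Yes, P has productions with common prefix 'n'; S has productions with common prefix 'n'

Left-factoring is needed when two productions for the same non-terminal
share a common prefix on the right-hand side.

Productions for P:
  P → n c n
  P → n S
Productions for Y:
  Y → c c
  Y → + P
Productions for S:
  S → c Y c
  S → n P
  S → n c

Found common prefix 'n' in productions for P
Found common prefix 'n' in productions for S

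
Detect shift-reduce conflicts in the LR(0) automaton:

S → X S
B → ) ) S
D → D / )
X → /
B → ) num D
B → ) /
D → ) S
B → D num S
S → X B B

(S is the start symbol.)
A shift-reduce conflict occurs when an LR(0) state has both:
  - a complete (reduce) item [A → α .] (dot at the end), and
  - a shift item [B → β . c γ] (dot before a terminal).

Augment with S' → S and build the canonical LR(0) collection (I0 = CLOSURE({[S' → . S]}), then GOTO on every symbol after a dot until no new states appear). It has 20 states:
  I0: { [S → . X B B], [S → . X S], [S' → . S], [X → . /] }  — shift
  I1: { [X → / .] }  — reduce
  I2: { [S' → S .] }  — accept
  I3: { [B → . ) ) S], [B → . ) /], [B → . ) num D], [B → . D num S], [D → . ) S], [D → . D / )], [S → . X B B], [S → . X S], [S → X . B B], [S → X . S], [X → . /] }  — shift
  I4: { [B → ) . ) S], [B → ) . /], [B → ) . num D], [D → ) . S], [S → . X B B], [S → . X S], [X → . /] }  — shift
  I5: { [B → . ) ) S], [B → . ) /], [B → . ) num D], [B → . D num S], [D → . ) S], [D → . D / )], [S → X B . B] }  — shift
  I6: { [B → D . num S], [D → D . / )] }  — shift
  I7: { [S → X S .] }  — reduce
  I8: { [D → D / . )] }  — shift
  I9: { [B → D num . S], [S → . X B B], [S → . X S], [X → . /] }  — shift
  I10: { [B → D num S .] }  — reduce
  I11: { [D → D / ) .] }  — reduce
  I12: { [S → X B B .] }  — reduce
  I13: { [B → ) ) . S], [S → . X B B], [S → . X S], [X → . /] }  — shift
  I14: { [B → ) / .], [X → / .] }  — 2 reduces
  I15: { [D → ) S .] }  — reduce
  I16: { [B → ) num . D], [D → . ) S], [D → . D / )] }  — shift
  I17: { [D → ) . S], [S → . X B B], [S → . X S], [X → . /] }  — shift
  I18: { [B → ) num D .], [D → D . / )] }  — shift, reduce
  I19: { [B → ) ) S .] }  — reduce

I18 contains reduce item [B → ) num D .] and shift item [D → D . / )] — shift-reduce conflict.

Answer: Yes — I18: [B → ) num D .] vs [D → D . / )]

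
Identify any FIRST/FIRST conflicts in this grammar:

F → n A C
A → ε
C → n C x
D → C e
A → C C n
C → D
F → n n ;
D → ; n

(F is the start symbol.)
Yes. F → n A C / F → n n ';' on { 'n' }; C → n C x / C → D on { 'n' }; D → C e / D → ';' n on { ';' }

A FIRST/FIRST conflict occurs when two productions N → α and N → β for the same non-terminal have FIRST(α) ∩ FIRST(β) ≠ ∅ (with ε ∈ FIRST of a nullable right-hand side, so two nullable alternatives also conflict).

FIRST sets of the non-terminals at (or reachable through a nullable prefix from) the front of some alternative:
  FIRST(C) = { ';', 'n' }
  FIRST(D) = { ';', 'n' }

Productions for F:
  F → n A C: FIRST = { 'n' }
  F → n n ;: FIRST = { 'n' }
Productions for A:
  A → ε: FIRST = { ε }
  A → C C n: FIRST = { ';', 'n' }
Productions for C:
  C → n C x: FIRST = { 'n' }
  C → D: FIRST = { ';', 'n' }
Productions for D:
  D → C e: FIRST = { ';', 'n' }
  D → ; n: FIRST = { ';' }

Conflict for F: F → n A C and F → n n ;
  Overlap: { 'n' }
Conflict for C: C → n C x and C → D
  Overlap: { 'n' }
Conflict for D: D → C e and D → ; n
  Overlap: { ';' }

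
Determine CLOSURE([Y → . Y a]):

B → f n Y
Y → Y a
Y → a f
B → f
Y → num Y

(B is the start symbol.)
{ [Y → . Y a], [Y → . a f], [Y → . num Y] }

Start with: [Y → . Y a]
  [Y → . Y a] has the dot before Y: add [Y → . a f], [Y → . num Y]
No further items can be added.

CLOSURE = { [Y → . Y a], [Y → . a f], [Y → . num Y] }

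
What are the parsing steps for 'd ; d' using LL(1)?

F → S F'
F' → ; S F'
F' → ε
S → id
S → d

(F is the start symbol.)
LL(1) parsing maintains a stack (initially the start symbol over $) and the input. At each step: if the stack top is a terminal, match it against the current input token; if it is a non-terminal N, replace it with the RHS of M[N, lookahead] (the unique production whose predict set contains the lookahead).

Stack is shown with the top on the left.

Stack     Input    Action
-------------------------
F $       d ; d $  output F → S F'
S F' $    d ; d $  output S → d
d F' $    d ; d $  match 'd'
F' $      ; d $    output F' → ; S F'
; S F' $  ; d $    match ';'
S F' $    d $      output S → d
d F' $    d $      match 'd'
F' $      $        output F' → ε
$         $        accept

The string is accepted.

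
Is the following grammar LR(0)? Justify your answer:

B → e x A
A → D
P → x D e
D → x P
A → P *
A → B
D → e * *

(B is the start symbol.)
Yes, the grammar is LR(0)

A grammar is LR(0) if no state in the canonical LR(0) collection has:
  - both a shift item (dot before a terminal) and a complete item (shift-reduce conflict), or
  - two or more complete items (reduce-reduce conflict; the accept item [B' → B .] counts as a complete item here).

Augment with B' → B and build the canonical LR(0) collection (I0 = CLOSURE({[B' → . B]}), then GOTO on every symbol after a dot until no new states appear). It has 17 states:
  I0: { [B → . e x A], [B' → . B] }  — shift
  I1: { [B' → B .] }  — accept
  I2: { [B → e . x A] }  — shift
  I3: { [A → . B], [A → . D], [A → . P *], [B → . e x A], [B → e x . A], [D → . e * *], [D → . x P], [P → . x D e] }  — shift
  I4: { [B → e x A .] }  — reduce
  I5: { [A → B .] }  — reduce
  I6: { [A → D .] }  — reduce
  I7: { [A → P . *] }  — shift
  I8: { [B → e . x A], [D → e . * *] }  — shift
  I9: { [D → . e * *], [D → . x P], [D → x . P], [P → . x D e], [P → x . D e] }  — shift
  I10: { [P → x D . e] }  — shift
  I11: { [D → x P .] }  — reduce
  I12: { [D → e . * *] }  — shift
  I13: { [D → e * . *] }  — shift
  I14: { [D → e * * .] }  — reduce
  I15: { [P → x D e .] }  — reduce
  I16: { [A → P * .] }  — reduce

Every state is either a pure shift/goto state or contains exactly one complete item and nothing to shift — no conflicts. The grammar is LR(0).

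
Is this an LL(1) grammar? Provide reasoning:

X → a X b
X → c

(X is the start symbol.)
Yes, the grammar is LL(1).

A grammar is LL(1) if for each non-terminal N with multiple productions, the predict sets of those productions are pairwise disjoint, where PREDICT(N → α) = (FIRST(α) \ {ε}) ∪ (FOLLOW(N) if α ⇒* ε).

For X:
  PREDICT(X → a X b) = { 'a' }
  PREDICT(X → c) = { 'c' }

All predict sets are disjoint. The grammar IS LL(1).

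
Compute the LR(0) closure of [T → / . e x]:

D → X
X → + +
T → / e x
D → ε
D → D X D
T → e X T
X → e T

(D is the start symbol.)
{ [T → / . e x] }

Start with: [T → / . e x]
The dot precedes the terminal e, so nothing is added.

CLOSURE = { [T → / . e x] }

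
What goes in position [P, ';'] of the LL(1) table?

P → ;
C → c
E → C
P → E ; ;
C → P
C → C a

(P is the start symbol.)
To find M[P, ';'], we find productions for P where ';' is in the predict set (PREDICT(N → α) = (FIRST(α) \ {ε}) ∪ (FOLLOW(N) if α ⇒* ε)).

Relevant sets:
  FIRST(E) = { ';', 'c' }

P → ;: PREDICT = { ';' }
  ';' is in predict set, so this production goes in M[P, ';']
P → E ; ;: PREDICT = { ';', 'c' }
  ';' is in predict set, so this production goes in M[P, ';']

M[P, ';'] = P → ;, P → E ; ;  (a multiply-defined cell — the grammar is not LL(1))

Answer: P → ;, P → E ; ;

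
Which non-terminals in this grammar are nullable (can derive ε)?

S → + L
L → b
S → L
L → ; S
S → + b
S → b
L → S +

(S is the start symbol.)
None

There are no ε-productions, so no non-terminal can derive ε.
No non-terminals are nullable.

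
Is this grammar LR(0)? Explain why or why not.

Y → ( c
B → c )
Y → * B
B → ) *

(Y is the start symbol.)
Yes, the grammar is LR(0)

A grammar is LR(0) if no state in the canonical LR(0) collection has:
  - both a shift item (dot before a terminal) and a complete item (shift-reduce conflict), or
  - two or more complete items (reduce-reduce conflict; the accept item [Y' → Y .] counts as a complete item here).

Augment with Y' → Y and build the canonical LR(0) collection (I0 = CLOSURE({[Y' → . Y]}), then GOTO on every symbol after a dot until no new states appear). It has 10 states:
  I0: { [Y → . ( c], [Y → . * B], [Y' → . Y] }  — shift
  I1: { [Y → ( . c] }  — shift
  I2: { [B → . ) *], [B → . c )], [Y → * . B] }  — shift
  I3: { [Y' → Y .] }  — accept
  I4: { [B → ) . *] }  — shift
  I5: { [Y → * B .] }  — reduce
  I6: { [B → c . )] }  — shift
  I7: { [B → c ) .] }  — reduce
  I8: { [B → ) * .] }  — reduce
  I9: { [Y → ( c .] }  — reduce

Every state is either a pure shift/goto state or contains exactly one complete item and nothing to shift — no conflicts. The grammar is LR(0).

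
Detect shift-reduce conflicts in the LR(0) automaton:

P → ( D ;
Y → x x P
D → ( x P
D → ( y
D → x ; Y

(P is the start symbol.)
Augment with P' → P and build the canonical LR(0) collection (I0 = CLOSURE({[P' → . P]}), then GOTO on every symbol after a dot until no new states appear). It has 15 states:
  I0: { [P → . ( D ;], [P' → . P] }  — shift
  I1: { [D → . ( x P], [D → . ( y], [D → . x ; Y], [P → ( . D ;] }  — shift
  I2: { [P' → P .] }  — accept
  I3: { [D → ( . x P], [D → ( . y] }  — shift
  I4: { [P → ( D . ;] }  — shift
  I5: { [D → x . ; Y] }  — shift
  I6: { [D → x ; . Y], [Y → . x x P] }  — shift
  I7: { [D → x ; Y .] }  — reduce
  I8: { [Y → x . x P] }  — shift
  I9: { [P → . ( D ;], [Y → x x . P] }  — shift
  I10: { [Y → x x P .] }  — reduce
  I11: { [P → ( D ; .] }  — reduce
  I12: { [D → ( x . P], [P → . ( D ;] }  — shift
  I13: { [D → ( y .] }  — reduce
  I14: { [D → ( x P .] }  — reduce

No state contains both a complete item and a shift item.

Answer: No shift-reduce conflicts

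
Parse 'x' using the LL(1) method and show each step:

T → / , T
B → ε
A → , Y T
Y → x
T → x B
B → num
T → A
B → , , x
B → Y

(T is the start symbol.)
LL(1) parsing maintains a stack (initially the start symbol over $) and the input. At each step: if the stack top is a terminal, match it against the current input token; if it is a non-terminal N, replace it with the RHS of M[N, lookahead] (the unique production whose predict set contains the lookahead).

Stack is shown with the top on the left.

Stack  Input  Action
--------------------
T $    x $    output T → x B
x B $  x $    match 'x'
B $    $      output B → ε
$      $      accept

The string is accepted.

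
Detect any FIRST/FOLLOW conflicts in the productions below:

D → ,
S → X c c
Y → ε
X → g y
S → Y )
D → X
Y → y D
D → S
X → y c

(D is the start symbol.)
No FIRST/FOLLOW conflicts.

A FIRST/FOLLOW conflict occurs when a non-terminal N has a nullable alternative N → β (β ⇒* ε) and another alternative N → α with FIRST(α) ∩ FOLLOW(N) ≠ ∅: on such a lookahead the parser cannot decide between expanding α and letting N vanish via β.

Nullable non-terminals: Y.

Y: nullable alternative(s) Y → ε; FOLLOW(Y) = { ')' }
  Y → ε: FIRST \ {ε} = { } — this is the only nullable alternative, skip
  Y → y D: FIRST \ {ε} = { 'y' } — disjoint from FOLLOW(Y)

D, S, X have no nullable alternative, so no FIRST/FOLLOW check is needed there.

No FIRST/FOLLOW conflicts found.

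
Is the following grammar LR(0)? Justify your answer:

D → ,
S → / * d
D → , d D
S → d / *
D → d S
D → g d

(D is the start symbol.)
No. Shift-reduce conflict between [D → , .] and [D → , . d D]

A grammar is LR(0) if no state in the canonical LR(0) collection has:
  - both a shift item (dot before a terminal) and a complete item (shift-reduce conflict), or
  - two or more complete items (reduce-reduce conflict; the accept item [D' → D .] counts as a complete item here).

Augment with D' → D and build the canonical LR(0) collection (I0 = CLOSURE({[D' → . D]}), then GOTO on every symbol after a dot until no new states appear). It has 15 states:
  I0: { [D → . , d D], [D → . ,], [D → . d S], [D → . g d], [D' → . D] }  — shift
  I1: { [D → , . d D], [D → , .] }  — shift, reduce
  I2: { [D' → D .] }  — accept
  I3: { [D → d . S], [S → . / * d], [S → . d / *] }  — shift
  I4: { [D → g . d] }  — shift
  I5: { [D → g d .] }  — reduce
  I6: { [S → / . * d] }  — shift
  I7: { [D → d S .] }  — reduce
  I8: { [S → d . / *] }  — shift
  I9: { [S → d / . *] }  — shift
  I10: { [S → d / * .] }  — reduce
  I11: { [S → / * . d] }  — shift
  I12: { [S → / * d .] }  — reduce
  I13: { [D → , d . D], [D → . , d D], [D → . ,], [D → . d S], [D → . g d] }  — shift
  I14: { [D → , d D .] }  — reduce

Conflict in state I1:
  Shift-reduce conflict between [D → , .] and [D → , . d D]
So the grammar is NOT LR(0).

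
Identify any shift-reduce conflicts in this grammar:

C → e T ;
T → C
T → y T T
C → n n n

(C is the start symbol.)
A shift-reduce conflict occurs when an LR(0) state has both:
  - a complete (reduce) item [A → α .] (dot at the end), and
  - a shift item [B → β . c γ] (dot before a terminal).

Augment with C' → C and build the canonical LR(0) collection (I0 = CLOSURE({[C' → . C]}), then GOTO on every symbol after a dot until no new states appear). It has 12 states:
  I0: { [C → . e T ;], [C → . n n n], [C' → . C] }  — shift
  I1: { [C' → C .] }  — accept
  I2: { [C → . e T ;], [C → . n n n], [C → e . T ;], [T → . C], [T → . y T T] }  — shift
  I3: { [C → n . n n] }  — shift
  I4: { [C → n n . n] }  — shift
  I5: { [C → n n n .] }  — reduce
  I6: { [T → C .] }  — reduce
  I7: { [C → e T . ;] }  — shift
  I8: { [C → . e T ;], [C → . n n n], [T → . C], [T → . y T T], [T → y . T T] }  — shift
  I9: { [C → . e T ;], [C → . n n n], [T → . C], [T → . y T T], [T → y T . T] }  — shift
  I10: { [T → y T T .] }  — reduce
  I11: { [C → e T ; .] }  — reduce

No state contains both a complete item and a shift item.

Answer: No shift-reduce conflicts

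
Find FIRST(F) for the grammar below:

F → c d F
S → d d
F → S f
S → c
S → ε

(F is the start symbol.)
{ 'c', 'd', 'f' }

FIRST sets of the other non-terminals involved (by the same procedure, iterated to a fixed point):
  FIRST(S) = { 'c', 'd', ε }

From F → c d F:
  - c is a terminal: add 'c' and stop
From F → S f:
  - S is a non-terminal: add FIRST(S) \ {ε} = { 'c', 'd' }
    S is nullable, so continue to the next symbol
  - f is a terminal: add 'f' and stop

Collecting: FIRST(F) = { 'c', 'd', 'f' }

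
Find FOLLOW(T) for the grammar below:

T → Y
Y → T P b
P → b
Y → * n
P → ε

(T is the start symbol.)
{ $, 'b' }

T is the start symbol, so $ ∈ FOLLOW(T).
In Y → T P b: T is followed by P b, add FIRST(P b) \ {ε} = { 'b' }

Taking the union: FOLLOW(T) = { $, 'b' }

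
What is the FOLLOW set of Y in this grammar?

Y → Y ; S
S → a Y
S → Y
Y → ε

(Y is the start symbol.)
To compute FOLLOW(Y), find every occurrence of Y on a right-hand side N → α Y β: add FIRST(β) \ {ε}, and if β is empty or nullable also add FOLLOW(N). Iterate to a fixed point.

Y is the start symbol, so $ ∈ FOLLOW(Y).
In Y → Y ; S: Y is followed by ';' S, add FIRST(';' S) \ {ε} = { ';' }
In S → a Y: Y is at the end, add FOLLOW(S)
In S → Y: Y is at the end, add FOLLOW(S)

The FOLLOW sets referred to above (computed the same way, to a fixed point):
  FOLLOW(S) = { $, ';' }

Taking the union: FOLLOW(Y) = { $, ';' }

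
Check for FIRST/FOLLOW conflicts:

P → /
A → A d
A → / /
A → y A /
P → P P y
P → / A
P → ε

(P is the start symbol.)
Yes. P → '/' with FOLLOW(P) on { '/' }; P → P P y with FOLLOW(P) on { '/', 'y' }; P → '/' A with FOLLOW(P) on { '/' }

A FIRST/FOLLOW conflict occurs when a non-terminal N has a nullable alternative N → β (β ⇒* ε) and another alternative N → α with FIRST(α) ∩ FOLLOW(N) ≠ ∅: on such a lookahead the parser cannot decide between expanding α and letting N vanish via β.

Nullable non-terminals: P.
FIRST sets used below: FIRST(P) = { '/', 'y', ε }

P: nullable alternative(s) P → ε; FOLLOW(P) = { $, '/', 'y' }
  P → /: FIRST \ {ε} = { '/' } — overlaps FOLLOW(P) on { '/' }: CONFLICT
  P → P P y: FIRST \ {ε} = { '/', 'y' } — overlaps FOLLOW(P) on { '/', 'y' }: CONFLICT
  P → / A: FIRST \ {ε} = { '/' } — overlaps FOLLOW(P) on { '/' }: CONFLICT
  P → ε: FIRST \ {ε} = { } — this is the only nullable alternative, skip

A has no nullable alternative, so no FIRST/FOLLOW check is needed there.

So the grammar has 3 FIRST/FOLLOW conflicts (marked CONFLICT above).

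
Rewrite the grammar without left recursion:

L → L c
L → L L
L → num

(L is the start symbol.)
L → num L'
L' → c L'
L' → L L'
L' → ε

L is directly left-recursive. The standard transformation for
  A → A α₁ | ... | A α_m | β₁ | ... | β_n
is
  A  → β₁ A' | ... | β_n A'
  A' → α₁ A' | ... | α_m A' | ε

L → num becomes L → num L'
L → L c becomes L' → c L'
L → L L becomes L' → L L'
Add L' → ε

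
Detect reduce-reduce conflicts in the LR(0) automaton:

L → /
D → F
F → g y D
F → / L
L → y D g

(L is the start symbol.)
No reduce-reduce conflicts

Augment with L' → L and build the canonical LR(0) collection (I0 = CLOSURE({[L' → . L]}), then GOTO on every symbol after a dot until no new states appear). It has 12 states:
  I0: { [L → . /], [L → . y D g], [L' → . L] }  — shift
  I1: { [L → / .] }  — reduce
  I2: { [L' → L .] }  — accept
  I3: { [D → . F], [F → . / L], [F → . g y D], [L → y . D g] }  — shift
  I4: { [F → / . L], [L → . /], [L → . y D g] }  — shift
  I5: { [L → y D . g] }  — shift
  I6: { [D → F .] }  — reduce
  I7: { [F → g . y D] }  — shift
  I8: { [D → . F], [F → . / L], [F → . g y D], [F → g y . D] }  — shift
  I9: { [F → g y D .] }  — reduce
  I10: { [L → y D g .] }  — reduce
  I11: { [F → / L .] }  — reduce

No state contains more than one complete item.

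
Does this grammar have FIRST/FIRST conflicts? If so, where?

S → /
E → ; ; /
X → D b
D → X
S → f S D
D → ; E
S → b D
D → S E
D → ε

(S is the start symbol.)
Yes. D → X / D → ';' E on { ';' }; D → X / D → S E on { '/', 'b', 'f' }

FIRST sets of the non-terminals at (or reachable through a nullable prefix from) the front of some alternative:
  FIRST(X) = { '/', ';', 'b', 'f' }
  FIRST(S) = { '/', 'b', 'f' }

Productions for S:
  S → /: FIRST = { '/' }
  S → f S D: FIRST = { 'f' }
  S → b D: FIRST = { 'b' }
Productions for D:
  D → X: FIRST = { '/', ';', 'b', 'f' }
  D → ; E: FIRST = { ';' }
  D → S E: FIRST = { '/', 'b', 'f' }
  D → ε: FIRST = { ε }
E, X have only one production, so no FIRST/FIRST conflict is possible there.

Conflict for D: D → X and D → ; E
  Overlap: { ';' }
Conflict for D: D → X and D → S E
  Overlap: { '/', 'b', 'f' }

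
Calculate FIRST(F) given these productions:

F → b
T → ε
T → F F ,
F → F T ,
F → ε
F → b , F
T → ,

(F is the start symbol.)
FIRST sets of the other non-terminals involved (by the same procedure, iterated to a fixed point):
  FIRST(T) = { ',', 'b', ε }

From F → b:
  - b is a terminal: add 'b' and stop
From F → F T ,:
  - F is the symbol being defined: contributes nothing new
    F is nullable, so continue to the next symbol
  - T is a non-terminal: add FIRST(T) \ {ε} = { ',', 'b' }
    T is nullable, so continue to the next symbol
  - ',' is a terminal: add ',' and stop
From F → ε:
  - ε-production, so ε ∈ FIRST(F)
From F → b , F:
  - b is a terminal: add 'b' and stop

Collecting: FIRST(F) = { ',', 'b', ε }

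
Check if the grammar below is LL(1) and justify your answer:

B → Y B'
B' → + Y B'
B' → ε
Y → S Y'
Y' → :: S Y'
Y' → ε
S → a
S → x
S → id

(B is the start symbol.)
A grammar is LL(1) if for each non-terminal N with multiple productions, the predict sets of those productions are pairwise disjoint, where PREDICT(N → α) = (FIRST(α) \ {ε}) ∪ (FOLLOW(N) if α ⇒* ε).

Relevant sets:
  FOLLOW(B') = { $ }
  FOLLOW(Y') = { $, '+' }

For B':
  PREDICT(B' → '+' Y B') = { '+' }
  PREDICT(B' → ε) = { $ }
For Y':
  PREDICT(Y' → :: S Y') = { '::' }
  PREDICT(Y' → ε) = { $, '+' }
For S:
  PREDICT(S → a) = { 'a' }
  PREDICT(S → x) = { 'x' }
  PREDICT(S → id) = { 'id' }
B, Y have a single production, so nothing to check there.

All predict sets are disjoint. The grammar IS LL(1).

Answer: Yes, the grammar is LL(1).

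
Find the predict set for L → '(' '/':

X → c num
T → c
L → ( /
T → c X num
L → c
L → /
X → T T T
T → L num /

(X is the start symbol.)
{ '(' }

PREDICT(L → '(' '/') = (FIRST(RHS) \ {ε}) ∪ (FOLLOW(L) if ε ∈ FIRST(RHS), i.e. RHS ⇒* ε)
FIRST('(' '/') = { '(' }
ε ∉ FIRST('(' '/'), so FOLLOW(L) is not added.
PREDICT(L → '(' '/') = { '(' }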